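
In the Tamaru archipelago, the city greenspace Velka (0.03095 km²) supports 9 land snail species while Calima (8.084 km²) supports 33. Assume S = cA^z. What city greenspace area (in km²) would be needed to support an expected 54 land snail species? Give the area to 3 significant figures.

z = ln(33/9) / ln(8.084/0.03095) = 1.2993 / 5.5653 = 0.2335
c = 9 / 0.03095^0.2335 = 9 / 0.4442 = 20.26
A = (54/20.26)^(1/0.2335) ⇒ ln A = ln(2.665)/0.2335 = 4.1993
A = e^4.1993 ≈ 66.64 km²

66.6 km²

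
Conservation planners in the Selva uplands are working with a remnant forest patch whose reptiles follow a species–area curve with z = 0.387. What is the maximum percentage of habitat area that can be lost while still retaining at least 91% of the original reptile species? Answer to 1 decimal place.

Need (A_new/A_old)^0.387 = 0.91, so A_new/A_old = 0.91^(1/0.387) = 0.91^2.584
ln(A_new/A_old) = ln 0.91 / 0.387 = -0.0943 / 0.387 = -0.2437
A_new/A_old = e^-0.2437 ≈ 0.7837
Fraction that can be lost = 1 − 0.7837 = 0.2163

21.6%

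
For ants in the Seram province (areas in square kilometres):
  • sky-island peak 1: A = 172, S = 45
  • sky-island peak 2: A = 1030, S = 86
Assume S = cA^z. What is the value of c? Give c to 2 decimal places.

6.99

z = ln(S₂/S₁) / ln(A₂/A₁) = ln(86/45) / ln(1030/172) = 0.6477 / 1.7898 = 0.3619
c = S₁ / A₁^z = 45 / 172^0.3619 = 45 / 6.441 = 6.986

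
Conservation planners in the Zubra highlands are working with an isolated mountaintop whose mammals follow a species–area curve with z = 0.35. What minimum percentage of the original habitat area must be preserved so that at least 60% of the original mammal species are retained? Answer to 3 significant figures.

23.2%

Need (A_new/A_old)^0.35 = 0.6, so A_new/A_old = 0.6^(1/0.35) = 0.6^2.857
ln(A_new/A_old) = ln 0.6 / 0.35 = -0.5108 / 0.35 = -1.4595
A_new/A_old = e^-1.4595 ≈ 0.2324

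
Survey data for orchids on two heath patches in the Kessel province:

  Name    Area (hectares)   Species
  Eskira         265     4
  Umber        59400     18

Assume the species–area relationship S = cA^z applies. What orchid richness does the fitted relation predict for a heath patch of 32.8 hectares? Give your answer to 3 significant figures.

2.24

z = ln(18/4) / ln(59400/265) = 1.5041 / 5.4123 = 0.2779
c = 4 / 265^0.2779 = 4 / 4.714 = 0.8485
S₃ = 0.8485 × 32.8^0.2779 = 0.8485 × 2.638 ≈ 2.238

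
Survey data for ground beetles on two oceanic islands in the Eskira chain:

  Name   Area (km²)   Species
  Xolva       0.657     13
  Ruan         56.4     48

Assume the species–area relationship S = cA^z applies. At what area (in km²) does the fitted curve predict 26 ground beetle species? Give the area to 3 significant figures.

z = ln(48/13) / ln(56.4/0.657) = 1.3063 / 4.4525 = 0.2934
c = 13 / 0.657^0.2934 = 13 / 0.8841 = 14.7
A = (26/14.7)^(1/0.2934) ⇒ ln A = ln(1.768)/0.2934 = 1.9426
A = e^1.9426 ≈ 6.977 km²

6.98 km²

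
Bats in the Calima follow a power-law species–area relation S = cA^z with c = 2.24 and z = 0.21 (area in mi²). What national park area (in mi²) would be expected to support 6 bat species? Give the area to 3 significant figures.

6 = 2.24 × A^0.21  ⇒  A^0.21 = 6/2.24 = 2.679
ln A = ln(2.679) / 0.21 = 0.9853 / 0.21 = 4.6918
A = e^4.6918 ≈ 109.1 mi²

109 mi²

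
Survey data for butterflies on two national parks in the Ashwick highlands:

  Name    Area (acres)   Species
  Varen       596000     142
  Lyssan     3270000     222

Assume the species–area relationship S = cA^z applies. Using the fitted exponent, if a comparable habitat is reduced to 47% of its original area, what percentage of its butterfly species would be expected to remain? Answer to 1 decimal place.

82.0%

z = ln(222/142) / ln(3270000/596000) = 0.4469 / 1.7023 = 0.2625
S_new/S_old = (A_new/A_old)^z = 0.47^0.2625 = exp(0.2625 × -0.7550) = 0.8202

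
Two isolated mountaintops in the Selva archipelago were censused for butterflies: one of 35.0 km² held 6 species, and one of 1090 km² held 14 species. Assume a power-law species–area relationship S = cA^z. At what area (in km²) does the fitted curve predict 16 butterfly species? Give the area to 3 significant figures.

z = ln(14/6) / ln(1090/35) = 0.8473 / 3.4386 = 0.2464
c = 6 / 35^0.2464 = 6 / 2.401 = 2.498
A = (16/2.498)^(1/0.2464) ⇒ ln A = ln(6.404)/0.2464 = 7.5358
A = e^7.5358 ≈ 1874 km²

1870 km²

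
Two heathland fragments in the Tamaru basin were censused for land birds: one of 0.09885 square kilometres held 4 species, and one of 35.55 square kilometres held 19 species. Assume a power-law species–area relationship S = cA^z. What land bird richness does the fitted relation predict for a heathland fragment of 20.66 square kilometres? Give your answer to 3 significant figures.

z = ln(19/4) / ln(35.55/0.09885) = 1.5581 / 5.8851 = 0.2648
c = 4 / 0.09885^0.2648 = 4 / 0.5419 = 7.382
S₃ = 7.382 × 20.66^0.2648 = 7.382 × 2.229 ≈ 16.46

16.5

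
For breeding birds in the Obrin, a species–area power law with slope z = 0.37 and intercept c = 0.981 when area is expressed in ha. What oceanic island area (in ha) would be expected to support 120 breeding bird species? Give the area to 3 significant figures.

438000 ha

120 = 0.981 × A^0.37  ⇒  A^0.37 = 120/0.981 = 122.3
ln A = ln(122.3) / 0.37 = 4.8067 / 0.37 = 12.9910
A = e^12.9910 ≈ 438455 ha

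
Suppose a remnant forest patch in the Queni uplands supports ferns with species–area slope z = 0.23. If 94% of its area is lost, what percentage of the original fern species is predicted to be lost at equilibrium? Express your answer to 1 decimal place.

S_new/S_old = (A_new/A_old)^z = 0.06^0.23
= exp(0.23 × ln 0.06) = exp(0.23 × -2.8134) = exp(-0.6471) ≈ 0.5236
Fraction lost = 1 − 0.5236 = 0.4764

47.6%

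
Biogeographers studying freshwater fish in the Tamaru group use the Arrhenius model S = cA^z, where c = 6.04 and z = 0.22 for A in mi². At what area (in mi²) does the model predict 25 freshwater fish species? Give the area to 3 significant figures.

637 mi²

25 = 6.04 × A^0.22  ⇒  A^0.22 = 25/6.04 = 4.139
ln A = ln(4.139) / 0.22 = 1.4205 / 0.22 = 6.4567
A = e^6.4567 ≈ 636.9 mi²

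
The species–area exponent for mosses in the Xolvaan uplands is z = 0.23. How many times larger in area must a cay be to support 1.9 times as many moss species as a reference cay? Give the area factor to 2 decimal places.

(A₂/A₁)^0.23 = 1.9, so A₂/A₁ = 1.9^(1/0.23) = 1.9^4.348
ln(A₂/A₁) = ln 1.9 / 0.23 = 0.6419 / 0.23 = 2.7907
A₂/A₁ = e^2.7907 ≈ 16.29

16.29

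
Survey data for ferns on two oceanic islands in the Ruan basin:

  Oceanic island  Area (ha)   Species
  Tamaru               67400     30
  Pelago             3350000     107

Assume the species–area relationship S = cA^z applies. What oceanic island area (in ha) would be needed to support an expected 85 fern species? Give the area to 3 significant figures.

z = ln(107/30) / ln(3350000/67400) = 1.2716 / 3.9061 = 0.3256
c = 30 / 67400^0.3256 = 30 / 37.32 = 0.8038
A = (85/0.8038)^(1/0.3256) ⇒ ln A = ln(105.8)/0.3256 = 14.3174
A = e^14.3174 ≈ 1651896 ha

1650000 ha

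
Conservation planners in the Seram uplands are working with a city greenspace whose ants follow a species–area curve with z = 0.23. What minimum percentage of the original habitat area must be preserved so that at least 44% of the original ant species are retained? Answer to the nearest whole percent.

3%

Need (A_new/A_old)^0.23 = 0.44, so A_new/A_old = 0.44^(1/0.23) = 0.44^4.348
ln(A_new/A_old) = ln 0.44 / 0.23 = -0.8210 / 0.23 = -3.5695
A_new/A_old = e^-3.5695 ≈ 0.02817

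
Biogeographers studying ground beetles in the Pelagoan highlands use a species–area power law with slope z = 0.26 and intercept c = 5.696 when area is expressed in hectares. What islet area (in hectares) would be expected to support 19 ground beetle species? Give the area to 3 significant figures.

103 hectares

19 = 5.696 × A^0.26  ⇒  A^0.26 = 19/5.696 = 3.336
ln A = ln(3.336) / 0.26 = 1.2047 / 0.26 = 4.6334
A = e^4.6334 ≈ 102.9 hectares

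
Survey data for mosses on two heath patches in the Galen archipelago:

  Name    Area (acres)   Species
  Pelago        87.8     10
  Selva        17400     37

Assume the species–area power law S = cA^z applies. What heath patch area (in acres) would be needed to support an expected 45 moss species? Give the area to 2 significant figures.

z = ln(37/10) / ln(17400/87.8) = 1.3083 / 5.2892 = 0.2474
c = 10 / 87.8^0.2474 = 10 / 3.025 = 3.306
A = (45/3.306)^(1/0.2474) ⇒ ln A = ln(13.61)/0.2474 = 10.5556
A = e^10.5556 ≈ 38390 acres

38000 acres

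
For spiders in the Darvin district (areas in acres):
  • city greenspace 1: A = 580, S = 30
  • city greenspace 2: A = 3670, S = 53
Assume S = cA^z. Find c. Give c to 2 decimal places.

4.21

z = ln(S₂/S₁) / ln(A₂/A₁) = ln(53/30) / ln(3670/580) = 0.5691 / 1.8449 = 0.3085
c = S₁ / A₁^z = 30 / 580^0.3085 = 30 / 7.119 = 4.214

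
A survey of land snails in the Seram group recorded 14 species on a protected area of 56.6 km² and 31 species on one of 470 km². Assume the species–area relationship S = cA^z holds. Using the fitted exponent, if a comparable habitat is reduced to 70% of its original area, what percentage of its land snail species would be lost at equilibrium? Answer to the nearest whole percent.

13%

z = ln(31/14) / ln(470/56.6) = 0.7949 / 2.1167 = 0.3755
S_new/S_old = (A_new/A_old)^z = 0.7^0.3755 = exp(0.3755 × -0.3567) = 0.8746
Fraction lost = 1 − 0.8746 = 0.1254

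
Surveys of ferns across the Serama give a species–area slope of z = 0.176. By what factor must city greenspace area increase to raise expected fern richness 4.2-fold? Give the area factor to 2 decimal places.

(A₂/A₁)^0.176 = 4.2, so A₂/A₁ = 4.2^(1/0.176) = 4.2^5.682
ln(A₂/A₁) = ln 4.2 / 0.176 = 1.4351 / 0.176 = 8.1539
A₂/A₁ = e^8.1539 ≈ 3477

3476.88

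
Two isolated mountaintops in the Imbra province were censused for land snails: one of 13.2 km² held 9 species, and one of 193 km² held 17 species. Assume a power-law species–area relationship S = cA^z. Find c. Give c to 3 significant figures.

4.88

z = ln(S₂/S₁) / ln(A₂/A₁) = ln(17/9) / ln(193/13.2) = 0.6360 / 2.6825 = 0.2371
c = S₁ / A₁^z = 9 / 13.2^0.2371 = 9 / 1.844 = 4.882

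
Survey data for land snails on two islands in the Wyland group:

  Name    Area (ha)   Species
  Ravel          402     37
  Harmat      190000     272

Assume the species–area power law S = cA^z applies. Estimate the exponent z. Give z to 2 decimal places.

0.32

Taking logs: ln S = ln c + z ln A, so z = (ln S₂ − ln S₁)/(ln A₂ − ln A₁).
z = ln(272/37) / ln(190000/402) = ln(7.351) / ln(472.6) = 1.9949 / 6.1583 = 0.3239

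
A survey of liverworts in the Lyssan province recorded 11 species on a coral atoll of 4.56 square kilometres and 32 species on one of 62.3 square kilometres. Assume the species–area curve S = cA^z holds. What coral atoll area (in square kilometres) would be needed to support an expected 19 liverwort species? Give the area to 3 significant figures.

z = ln(32/11) / ln(62.3/4.56) = 1.0678 / 2.6146 = 0.4084
c = 11 / 4.56^0.4084 = 11 / 1.858 = 5.919
A = (19/5.919)^(1/0.4084) ⇒ ln A = ln(3.21)/0.4084 = 2.8556
A = e^2.8556 ≈ 17.38 square kilometres

17.4 square kilometres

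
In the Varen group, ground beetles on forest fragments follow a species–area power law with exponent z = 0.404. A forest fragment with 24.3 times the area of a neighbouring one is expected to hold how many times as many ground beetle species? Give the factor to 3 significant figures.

S₂/S₁ = (A₂/A₁)^z = 24.3^0.404
ln(S₂/S₁) = 0.404 × ln 24.3 = 0.404 × 3.1905 = 1.2890
S₂/S₁ = e^1.2890 ≈ 3.629

3.63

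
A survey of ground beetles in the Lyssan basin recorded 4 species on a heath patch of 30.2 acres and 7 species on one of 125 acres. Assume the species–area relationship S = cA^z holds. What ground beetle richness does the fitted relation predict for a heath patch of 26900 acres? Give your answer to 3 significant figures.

z = ln(7/4) / ln(125/30.2) = 0.5596 / 1.4205 = 0.3940
c = 4 / 30.2^0.3940 = 4 / 3.829 = 1.045
S₃ = 1.045 × 26900^0.3940 = 1.045 × 55.61 ≈ 58.1

58.1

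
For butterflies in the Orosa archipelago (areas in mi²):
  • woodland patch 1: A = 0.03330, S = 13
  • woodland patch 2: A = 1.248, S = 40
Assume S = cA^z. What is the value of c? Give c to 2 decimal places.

z = ln(S₂/S₁) / ln(A₂/A₁) = ln(40/13) / ln(1.248/0.0333) = 1.1239 / 3.6237 = 0.3102
c = S₁ / A₁^z = 13 / 0.0333^0.3102 = 13 / 0.3481 = 37.34

37.34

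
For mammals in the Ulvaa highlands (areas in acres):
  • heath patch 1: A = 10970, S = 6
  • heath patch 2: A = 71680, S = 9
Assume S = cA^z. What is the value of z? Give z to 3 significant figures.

0.216

Taking logs: ln S = ln c + z ln A, so z = (ln S₂ − ln S₁)/(ln A₂ − ln A₁).
z = ln(9/6) / ln(71680/10970) = ln(1.5) / ln(6.534) = 0.4055 / 1.8770 = 0.2160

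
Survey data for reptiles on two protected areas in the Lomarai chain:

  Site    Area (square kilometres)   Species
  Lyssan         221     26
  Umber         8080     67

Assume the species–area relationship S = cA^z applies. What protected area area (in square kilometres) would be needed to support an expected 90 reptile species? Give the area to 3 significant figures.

z = ln(67/26) / ln(8080/221) = 0.9466 / 3.5990 = 0.2630
c = 26 / 221^0.2630 = 26 / 4.136 = 6.286
A = (90/6.286)^(1/0.2630) ⇒ ln A = ln(14.32)/0.2630 = 10.1192
A = e^10.1192 ≈ 24815 square kilometres

24800 square kilometres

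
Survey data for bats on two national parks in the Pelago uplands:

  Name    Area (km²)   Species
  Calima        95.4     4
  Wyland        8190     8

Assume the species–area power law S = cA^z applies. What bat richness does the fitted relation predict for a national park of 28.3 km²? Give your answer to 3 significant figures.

z = ln(8/4) / ln(8190/95.4) = 0.6931 / 4.4526 = 0.1557
c = 4 / 95.4^0.1557 = 4 / 2.033 = 1.967
S₃ = 1.967 × 28.3^0.1557 = 1.967 × 1.683 ≈ 3.311

3.31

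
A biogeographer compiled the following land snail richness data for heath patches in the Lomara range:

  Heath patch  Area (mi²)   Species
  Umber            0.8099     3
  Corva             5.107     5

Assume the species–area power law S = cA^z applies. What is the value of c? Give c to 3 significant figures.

z = ln(S₂/S₁) / ln(A₂/A₁) = ln(5/3) / ln(5.107/0.8099) = 0.5108 / 1.8415 = 0.2774
c = S₁ / A₁^z = 3 / 0.8099^0.2774 = 3 / 0.9432 = 3.181

3.18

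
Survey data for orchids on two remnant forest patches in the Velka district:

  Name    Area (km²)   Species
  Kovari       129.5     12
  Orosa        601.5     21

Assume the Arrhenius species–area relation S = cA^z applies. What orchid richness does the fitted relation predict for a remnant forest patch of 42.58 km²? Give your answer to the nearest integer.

8

z = ln(21/12) / ln(601.5/129.5) = 0.5596 / 1.5357 = 0.3644
c = 12 / 129.5^0.3644 = 12 / 5.884 = 2.039
S₃ = 2.039 × 42.58^0.3644 = 2.039 × 3.923 ≈ 8.001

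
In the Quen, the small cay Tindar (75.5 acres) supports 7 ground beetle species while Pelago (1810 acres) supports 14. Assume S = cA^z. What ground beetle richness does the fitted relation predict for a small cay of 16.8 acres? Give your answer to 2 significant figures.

z = ln(14/7) / ln(1810/75.5) = 0.6931 / 3.1769 = 0.2182
c = 7 / 75.5^0.2182 = 7 / 2.569 = 2.725
S₃ = 2.725 × 16.8^0.2182 = 2.725 × 1.851 ≈ 5.043

5.0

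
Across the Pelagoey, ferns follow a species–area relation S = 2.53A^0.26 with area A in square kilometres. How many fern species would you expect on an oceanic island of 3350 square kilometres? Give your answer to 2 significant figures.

S = 2.53 × 3350^0.26 = 2.53 × 8.251 ≈ 20.88

21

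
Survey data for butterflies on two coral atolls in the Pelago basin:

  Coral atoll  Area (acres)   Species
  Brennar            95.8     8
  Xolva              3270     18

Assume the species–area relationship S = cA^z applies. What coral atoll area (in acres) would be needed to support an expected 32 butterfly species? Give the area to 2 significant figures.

z = ln(18/8) / ln(3270/95.8) = 0.8109 / 3.5303 = 0.2297
c = 8 / 95.8^0.2297 = 8 / 2.852 = 2.805
A = (32/2.805)^(1/0.2297) ⇒ ln A = ln(11.41)/0.2297 = 10.5973
A = e^10.5973 ≈ 40027 acres

40000 acres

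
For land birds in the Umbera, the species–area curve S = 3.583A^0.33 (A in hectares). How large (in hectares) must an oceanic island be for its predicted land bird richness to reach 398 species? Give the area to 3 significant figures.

1580000 hectares

398 = 3.583 × A^0.33  ⇒  A^0.33 = 398/3.583 = 111.1
ln A = ln(111.1) / 0.33 = 4.7103 / 0.33 = 14.2735
A = e^14.2735 ≈ 1580876 hectares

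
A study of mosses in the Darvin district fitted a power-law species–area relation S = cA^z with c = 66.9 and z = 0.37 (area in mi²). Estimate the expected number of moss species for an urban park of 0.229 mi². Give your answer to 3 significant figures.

38.8

S = 66.9 × 0.229^0.37 = 66.9 × 0.5796 ≈ 38.78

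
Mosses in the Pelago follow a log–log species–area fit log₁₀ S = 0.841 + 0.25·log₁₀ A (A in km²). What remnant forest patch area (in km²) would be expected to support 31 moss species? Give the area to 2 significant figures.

31 = 6.934 × A^0.25  ⇒  A^0.25 = 31/6.934 = 4.471
ln A = ln(4.471) / 0.25 = 1.4975 / 0.25 = 5.9901
A = e^5.9901 ≈ 399.4 km²

400 km²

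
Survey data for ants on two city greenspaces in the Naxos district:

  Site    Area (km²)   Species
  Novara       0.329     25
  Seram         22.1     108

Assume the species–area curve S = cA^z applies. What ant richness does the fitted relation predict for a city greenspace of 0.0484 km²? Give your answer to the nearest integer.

13

z = ln(108/25) / ln(22.1/0.329) = 1.4633 / 4.2073 = 0.3478
c = 25 / 0.329^0.3478 = 25 / 0.6793 = 36.8
S₃ = 36.8 × 0.0484^0.3478 = 36.8 × 0.3488 ≈ 12.84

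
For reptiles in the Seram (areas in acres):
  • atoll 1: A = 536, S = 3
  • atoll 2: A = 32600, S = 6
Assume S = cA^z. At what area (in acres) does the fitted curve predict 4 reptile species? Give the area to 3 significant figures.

2950 acres

z = ln(6/3) / ln(32600/536) = 0.6931 / 4.1079 = 0.1687
c = 3 / 536^0.1687 = 3 / 2.887 = 1.039
A = (4/1.039)^(1/0.1687) ⇒ ln A = ln(3.85)/0.1687 = 7.9891
A = e^7.9891 ≈ 2949 acres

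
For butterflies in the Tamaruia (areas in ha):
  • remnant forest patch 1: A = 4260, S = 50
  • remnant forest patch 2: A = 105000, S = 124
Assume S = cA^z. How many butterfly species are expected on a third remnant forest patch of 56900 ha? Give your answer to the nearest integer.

104

z = ln(124/50) / ln(105000/4260) = 0.9083 / 3.2047 = 0.2834
c = 50 / 4260^0.2834 = 50 / 10.68 = 4.681
S₃ = 4.681 × 56900^0.2834 = 4.681 × 22.27 ≈ 104.2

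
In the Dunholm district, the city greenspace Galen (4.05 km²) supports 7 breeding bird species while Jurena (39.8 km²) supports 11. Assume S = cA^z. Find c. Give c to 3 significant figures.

z = ln(S₂/S₁) / ln(A₂/A₁) = ln(11/7) / ln(39.8/4.05) = 0.4520 / 2.2852 = 0.1978
c = S₁ / A₁^z = 7 / 4.05^0.1978 = 7 / 1.319 = 5.308

5.31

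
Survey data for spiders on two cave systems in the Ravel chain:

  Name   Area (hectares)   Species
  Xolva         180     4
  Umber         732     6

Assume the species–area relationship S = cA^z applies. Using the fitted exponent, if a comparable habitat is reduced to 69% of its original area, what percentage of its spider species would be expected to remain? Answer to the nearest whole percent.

90%

z = ln(6/4) / ln(732/180) = 0.4055 / 1.4028 = 0.2890
S_new/S_old = (A_new/A_old)^z = 0.69^0.2890 = exp(0.2890 × -0.3711) = 0.8983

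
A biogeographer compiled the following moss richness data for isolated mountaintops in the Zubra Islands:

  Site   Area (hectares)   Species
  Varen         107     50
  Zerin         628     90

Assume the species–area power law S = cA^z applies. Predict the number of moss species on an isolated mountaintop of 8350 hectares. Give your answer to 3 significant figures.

213

z = ln(90/50) / ln(628/107) = 0.5878 / 1.7697 = 0.3321
c = 50 / 107^0.3321 = 50 / 4.721 = 10.59
S₃ = 10.59 × 8350^0.3321 = 10.59 × 20.07 ≈ 212.6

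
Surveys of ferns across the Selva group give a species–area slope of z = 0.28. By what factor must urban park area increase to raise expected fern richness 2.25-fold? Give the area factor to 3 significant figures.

(A₂/A₁)^0.28 = 2.25, so A₂/A₁ = 2.25^(1/0.28) = 2.25^3.571
ln(A₂/A₁) = ln 2.25 / 0.28 = 0.8109 / 0.28 = 2.8962
A₂/A₁ = e^2.8962 ≈ 18.1

18.1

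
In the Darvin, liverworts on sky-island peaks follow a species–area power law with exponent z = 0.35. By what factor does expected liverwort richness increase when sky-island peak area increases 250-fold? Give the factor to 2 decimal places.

6.91

S₂/S₁ = (A₂/A₁)^z = 250^0.35
ln(S₂/S₁) = 0.35 × ln 250 = 0.35 × 5.5215 = 1.9325
S₂/S₁ = e^1.9325 ≈ 6.907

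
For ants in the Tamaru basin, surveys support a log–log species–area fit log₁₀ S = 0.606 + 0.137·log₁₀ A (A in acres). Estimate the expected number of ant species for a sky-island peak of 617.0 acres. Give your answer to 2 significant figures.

S = 4.036 × 617^0.137 = 4.036 × 2.411 ≈ 9.734

9.7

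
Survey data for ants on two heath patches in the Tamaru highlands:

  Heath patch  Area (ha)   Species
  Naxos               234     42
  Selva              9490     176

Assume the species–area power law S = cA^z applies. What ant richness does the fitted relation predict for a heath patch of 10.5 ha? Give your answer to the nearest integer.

z = ln(176/42) / ln(9490/234) = 1.4328 / 3.7027 = 0.3870
c = 42 / 234^0.3870 = 42 / 8.257 = 5.087
S₃ = 5.087 × 10.5^0.3870 = 5.087 × 2.484 ≈ 12.64

13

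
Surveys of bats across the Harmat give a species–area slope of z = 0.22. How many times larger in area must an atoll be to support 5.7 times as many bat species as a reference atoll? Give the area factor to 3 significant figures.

2730

(A₂/A₁)^0.22 = 5.7, so A₂/A₁ = 5.7^(1/0.22) = 5.7^4.545
ln(A₂/A₁) = ln 5.7 / 0.22 = 1.7405 / 0.22 = 7.9112
A₂/A₁ = e^7.9112 ≈ 2728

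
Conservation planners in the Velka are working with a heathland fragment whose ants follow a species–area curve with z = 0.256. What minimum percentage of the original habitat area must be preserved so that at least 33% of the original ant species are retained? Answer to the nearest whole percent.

Need (A_new/A_old)^0.256 = 0.33, so A_new/A_old = 0.33^(1/0.256) = 0.33^3.906
ln(A_new/A_old) = ln 0.33 / 0.256 = -1.1087 / 0.256 = -4.3307
A_new/A_old = e^-4.3307 ≈ 0.01316

1%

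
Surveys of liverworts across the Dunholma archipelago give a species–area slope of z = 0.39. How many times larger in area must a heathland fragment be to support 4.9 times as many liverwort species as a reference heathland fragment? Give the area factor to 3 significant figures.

58.8

(A₂/A₁)^0.39 = 4.9, so A₂/A₁ = 4.9^(1/0.39) = 4.9^2.564
ln(A₂/A₁) = ln 4.9 / 0.39 = 1.5892 / 0.39 = 4.0750
A₂/A₁ = e^4.0750 ≈ 58.85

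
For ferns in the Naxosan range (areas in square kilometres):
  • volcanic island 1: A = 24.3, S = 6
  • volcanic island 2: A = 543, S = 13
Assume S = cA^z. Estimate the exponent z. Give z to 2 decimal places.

0.25

Taking logs: ln S = ln c + z ln A, so z = (ln S₂ − ln S₁)/(ln A₂ − ln A₁).
z = ln(13/6) / ln(543/24.3) = ln(2.167) / ln(22.35) = 0.7732 / 3.1066 = 0.2489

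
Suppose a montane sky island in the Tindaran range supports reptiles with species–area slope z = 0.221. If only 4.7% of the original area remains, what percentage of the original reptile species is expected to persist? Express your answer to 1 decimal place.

S_new/S_old = (A_new/A_old)^z = 0.047^0.221
= exp(0.221 × ln 0.047) = exp(0.221 × -3.0576) = exp(-0.6757) ≈ 0.5088

50.9%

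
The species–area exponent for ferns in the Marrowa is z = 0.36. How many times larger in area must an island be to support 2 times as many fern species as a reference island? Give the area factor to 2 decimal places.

(A₂/A₁)^0.36 = 2, so A₂/A₁ = 2^(1/0.36) = 2^2.778
ln(A₂/A₁) = ln 2 / 0.36 = 0.6931 / 0.36 = 1.9254
A₂/A₁ = e^1.9254 ≈ 6.858

6.86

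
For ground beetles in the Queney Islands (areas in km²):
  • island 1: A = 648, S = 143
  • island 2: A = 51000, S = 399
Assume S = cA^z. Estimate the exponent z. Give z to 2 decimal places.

0.24

Taking logs: ln S = ln c + z ln A, so z = (ln S₂ − ln S₁)/(ln A₂ − ln A₁).
z = ln(399/143) / ln(51000/648) = ln(2.79) / ln(78.7) = 1.0261 / 4.3657 = 0.2350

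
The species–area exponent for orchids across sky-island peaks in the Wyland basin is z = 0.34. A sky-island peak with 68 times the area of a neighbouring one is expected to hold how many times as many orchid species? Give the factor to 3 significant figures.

S₂/S₁ = (A₂/A₁)^z = 68^0.34
ln(S₂/S₁) = 0.34 × ln 68 = 0.34 × 4.2195 = 1.4346
S₂/S₁ = e^1.4346 ≈ 4.198

4.20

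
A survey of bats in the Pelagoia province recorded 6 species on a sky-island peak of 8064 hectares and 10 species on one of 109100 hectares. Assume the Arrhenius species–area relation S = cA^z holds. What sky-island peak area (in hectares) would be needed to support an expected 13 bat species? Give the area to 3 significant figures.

z = ln(10/6) / ln(109100/8064) = 0.5108 / 2.6049 = 0.1961
c = 6 / 8064^0.1961 = 6 / 5.836 = 1.028
A = (13/1.028)^(1/0.1961) ⇒ ln A = ln(12.64)/0.1961 = 12.9379
A = e^12.9379 ≈ 415773 hectares

416000 hectares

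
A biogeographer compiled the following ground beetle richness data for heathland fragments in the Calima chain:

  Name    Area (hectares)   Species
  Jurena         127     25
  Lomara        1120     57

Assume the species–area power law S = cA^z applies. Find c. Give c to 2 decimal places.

z = ln(S₂/S₁) / ln(A₂/A₁) = ln(57/25) / ln(1120/127) = 0.8242 / 2.1769 = 0.3786
c = S₁ / A₁^z = 25 / 127^0.3786 = 25 / 6.259 = 3.994

3.99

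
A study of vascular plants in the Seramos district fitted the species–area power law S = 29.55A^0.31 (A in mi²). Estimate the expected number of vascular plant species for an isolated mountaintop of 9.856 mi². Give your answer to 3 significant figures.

60.1

S = 29.55 × 9.856^0.31 = 29.55 × 2.033 ≈ 60.06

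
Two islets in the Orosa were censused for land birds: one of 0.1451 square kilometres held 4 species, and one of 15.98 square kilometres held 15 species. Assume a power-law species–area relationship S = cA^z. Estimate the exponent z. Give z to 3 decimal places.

0.281

Taking logs: ln S = ln c + z ln A, so z = (ln S₂ − ln S₁)/(ln A₂ − ln A₁).
z = ln(15/4) / ln(15.98/0.1451) = ln(3.75) / ln(110.1) = 1.3218 / 4.7017 = 0.2811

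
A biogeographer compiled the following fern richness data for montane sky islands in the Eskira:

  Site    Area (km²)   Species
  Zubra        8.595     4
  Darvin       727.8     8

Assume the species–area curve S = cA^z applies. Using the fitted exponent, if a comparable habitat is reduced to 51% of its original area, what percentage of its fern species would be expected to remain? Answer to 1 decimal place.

90.0%

z = ln(8/4) / ln(727.8/8.595) = 0.6931 / 4.4388 = 0.1562
S_new/S_old = (A_new/A_old)^z = 0.51^0.1562 = exp(0.1562 × -0.6733) = 0.9002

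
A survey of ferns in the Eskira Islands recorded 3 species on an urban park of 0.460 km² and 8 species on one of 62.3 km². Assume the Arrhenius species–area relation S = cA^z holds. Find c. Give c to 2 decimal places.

z = ln(S₂/S₁) / ln(A₂/A₁) = ln(8/3) / ln(62.3/0.46) = 0.9808 / 4.9085 = 0.1998
c = S₁ / A₁^z = 3 / 0.46^0.1998 = 3 / 0.8563 = 3.504

3.50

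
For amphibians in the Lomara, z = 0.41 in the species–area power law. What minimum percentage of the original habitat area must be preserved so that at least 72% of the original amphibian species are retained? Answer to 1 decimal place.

Need (A_new/A_old)^0.41 = 0.72, so A_new/A_old = 0.72^(1/0.41) = 0.72^2.439
ln(A_new/A_old) = ln 0.72 / 0.41 = -0.3285 / 0.41 = -0.8012
A_new/A_old = e^-0.8012 ≈ 0.4488

44.9%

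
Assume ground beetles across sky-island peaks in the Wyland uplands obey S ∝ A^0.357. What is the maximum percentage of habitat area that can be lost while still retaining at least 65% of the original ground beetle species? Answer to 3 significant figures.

Need (A_new/A_old)^0.357 = 0.65, so A_new/A_old = 0.65^(1/0.357) = 0.65^2.801
ln(A_new/A_old) = ln 0.65 / 0.357 = -0.4308 / 0.357 = -1.2067
A_new/A_old = e^-1.2067 ≈ 0.2992
Fraction that can be lost = 1 − 0.2992 = 0.7008

70.1%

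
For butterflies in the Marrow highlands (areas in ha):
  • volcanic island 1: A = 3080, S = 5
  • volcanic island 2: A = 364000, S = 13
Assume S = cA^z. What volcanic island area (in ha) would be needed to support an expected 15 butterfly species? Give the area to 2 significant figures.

740000 ha

z = ln(13/5) / ln(364000/3080) = 0.9555 / 4.7722 = 0.2002
c = 5 / 3080^0.2002 = 5 / 4.994 = 1.001
A = (15/1.001)^(1/0.2002) ⇒ ln A = ln(14.98)/0.2002 = 13.5196
A = e^13.5196 ≈ 743865 ha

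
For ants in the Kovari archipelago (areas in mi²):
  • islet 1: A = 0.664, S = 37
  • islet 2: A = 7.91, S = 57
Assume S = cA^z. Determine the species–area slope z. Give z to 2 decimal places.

Taking logs: ln S = ln c + z ln A, so z = (ln S₂ − ln S₁)/(ln A₂ − ln A₁).
z = ln(57/37) / ln(7.91/0.664) = ln(1.541) / ln(11.91) = 0.4321 / 2.4776 = 0.1744

0.17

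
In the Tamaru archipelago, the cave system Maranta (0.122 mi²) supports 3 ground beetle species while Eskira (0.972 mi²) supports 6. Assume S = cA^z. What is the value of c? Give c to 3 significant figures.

z = ln(S₂/S₁) / ln(A₂/A₁) = ln(6/3) / ln(0.972/0.122) = 0.6931 / 2.0753 = 0.3340
c = S₁ / A₁^z = 3 / 0.122^0.3340 = 3 / 0.4953 = 6.057

6.06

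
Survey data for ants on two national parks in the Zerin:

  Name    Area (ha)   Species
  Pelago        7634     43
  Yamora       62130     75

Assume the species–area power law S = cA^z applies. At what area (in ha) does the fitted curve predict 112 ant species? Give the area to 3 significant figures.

z = ln(75/43) / ln(62130/7634) = 0.5563 / 2.0966 = 0.2653
c = 43 / 7634^0.2653 = 43 / 10.72 = 4.011
A = (112/4.011)^(1/0.2653) ⇒ ln A = ln(27.92)/0.2653 = 12.5484
A = e^12.5484 ≈ 281636 ha

282000 ha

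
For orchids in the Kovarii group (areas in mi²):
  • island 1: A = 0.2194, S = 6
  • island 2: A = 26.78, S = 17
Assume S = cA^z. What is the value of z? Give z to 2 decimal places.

0.22

Taking logs: ln S = ln c + z ln A, so z = (ln S₂ − ln S₁)/(ln A₂ − ln A₁).
z = ln(17/6) / ln(26.78/0.2194) = ln(2.833) / ln(122.1) = 1.0415 / 4.8045 = 0.2168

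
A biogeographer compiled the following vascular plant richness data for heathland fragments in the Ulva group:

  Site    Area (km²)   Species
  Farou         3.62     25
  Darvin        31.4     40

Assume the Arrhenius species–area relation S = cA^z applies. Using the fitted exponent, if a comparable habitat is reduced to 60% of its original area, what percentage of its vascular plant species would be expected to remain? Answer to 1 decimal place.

z = ln(40/25) / ln(31.4/3.62) = 0.4700 / 2.1603 = 0.2176
S_new/S_old = (A_new/A_old)^z = 0.6^0.2176 = exp(0.2176 × -0.5108) = 0.8948

89.5%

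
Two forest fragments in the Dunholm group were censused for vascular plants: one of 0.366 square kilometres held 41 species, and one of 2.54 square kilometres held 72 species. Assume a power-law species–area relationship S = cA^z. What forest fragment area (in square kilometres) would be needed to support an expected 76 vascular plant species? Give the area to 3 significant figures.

z = ln(72/41) / ln(2.54/0.366) = 0.5631 / 1.9373 = 0.2907
c = 41 / 0.366^0.2907 = 41 / 0.7467 = 54.91
A = (76/54.91)^(1/0.2907) ⇒ ln A = ln(1.384)/0.2907 = 1.1182
A = e^1.1182 ≈ 3.059 square kilometres

3.06 square kilometres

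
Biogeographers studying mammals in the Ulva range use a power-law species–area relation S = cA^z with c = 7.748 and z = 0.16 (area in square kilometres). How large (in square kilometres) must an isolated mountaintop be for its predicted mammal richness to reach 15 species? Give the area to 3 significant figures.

62.1 square kilometres

15 = 7.748 × A^0.16  ⇒  A^0.16 = 15/7.748 = 1.936
ln A = ln(1.936) / 0.16 = 0.6606 / 0.16 = 4.1288
A = e^4.1288 ≈ 62.11 square kilometres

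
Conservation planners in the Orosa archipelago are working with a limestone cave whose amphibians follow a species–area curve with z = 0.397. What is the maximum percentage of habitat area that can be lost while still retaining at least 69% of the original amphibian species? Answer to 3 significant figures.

Need (A_new/A_old)^0.397 = 0.69, so A_new/A_old = 0.69^(1/0.397) = 0.69^2.519
ln(A_new/A_old) = ln 0.69 / 0.397 = -0.3711 / 0.397 = -0.9347
A_new/A_old = e^-0.9347 ≈ 0.3927
Fraction that can be lost = 1 − 0.3927 = 0.6073

60.7%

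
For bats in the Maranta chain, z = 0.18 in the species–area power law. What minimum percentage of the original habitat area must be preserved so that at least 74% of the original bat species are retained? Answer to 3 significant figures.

Need (A_new/A_old)^0.18 = 0.74, so A_new/A_old = 0.74^(1/0.18) = 0.74^5.556
ln(A_new/A_old) = ln 0.74 / 0.18 = -0.3011 / 0.18 = -1.6728
A_new/A_old = e^-1.6728 ≈ 0.1877

18.8%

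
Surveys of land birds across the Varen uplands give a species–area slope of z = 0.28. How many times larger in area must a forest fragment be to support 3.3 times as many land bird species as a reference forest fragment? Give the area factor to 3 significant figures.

(A₂/A₁)^0.28 = 3.3, so A₂/A₁ = 3.3^(1/0.28) = 3.3^3.571
ln(A₂/A₁) = ln 3.3 / 0.28 = 1.1939 / 0.28 = 4.2640
A₂/A₁ = e^4.2640 ≈ 71.09

71.1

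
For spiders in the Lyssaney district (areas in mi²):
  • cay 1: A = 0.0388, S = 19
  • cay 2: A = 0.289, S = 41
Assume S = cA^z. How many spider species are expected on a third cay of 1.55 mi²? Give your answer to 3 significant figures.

78.0

z = ln(41/19) / ln(0.289/0.0388) = 0.7691 / 2.0080 = 0.3830
c = 19 / 0.0388^0.3830 = 19 / 0.2881 = 65.96
S₃ = 65.96 × 1.55^0.3830 = 65.96 × 1.183 ≈ 78.02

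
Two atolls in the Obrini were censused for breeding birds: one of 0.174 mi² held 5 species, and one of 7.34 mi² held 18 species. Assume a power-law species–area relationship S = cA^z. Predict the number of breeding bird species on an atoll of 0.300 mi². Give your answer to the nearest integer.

6

z = ln(18/5) / ln(7.34/0.174) = 1.2809 / 3.7420 = 0.3423
c = 5 / 0.174^0.3423 = 5 / 0.5496 = 9.098
S₃ = 9.098 × 0.3^0.3423 = 9.098 × 0.6622 ≈ 6.025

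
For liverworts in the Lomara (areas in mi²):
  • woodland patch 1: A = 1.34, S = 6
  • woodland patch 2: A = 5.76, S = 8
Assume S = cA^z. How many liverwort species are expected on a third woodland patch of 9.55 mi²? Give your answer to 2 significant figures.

z = ln(8/6) / ln(5.76/1.34) = 0.2877 / 1.4583 = 0.1973
c = 6 / 1.34^0.1973 = 6 / 1.059 = 5.663
S₃ = 5.663 × 9.55^0.1973 = 5.663 × 1.561 ≈ 8.839

8.8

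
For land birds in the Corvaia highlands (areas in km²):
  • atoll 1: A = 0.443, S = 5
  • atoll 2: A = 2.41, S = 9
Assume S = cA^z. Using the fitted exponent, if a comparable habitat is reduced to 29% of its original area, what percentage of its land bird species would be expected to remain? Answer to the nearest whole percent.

65%

z = ln(9/5) / ln(2.41/0.443) = 0.5878 / 1.6938 = 0.3470
S_new/S_old = (A_new/A_old)^z = 0.29^0.3470 = exp(0.3470 × -1.2379) = 0.6508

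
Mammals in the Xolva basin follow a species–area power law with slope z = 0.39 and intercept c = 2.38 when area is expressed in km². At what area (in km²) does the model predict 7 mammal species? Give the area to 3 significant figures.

15.9 km²

7 = 2.38 × A^0.39  ⇒  A^0.39 = 7/2.38 = 2.941
ln A = ln(2.941) / 0.39 = 1.0788 / 0.39 = 2.7662
A = e^2.7662 ≈ 15.9 km²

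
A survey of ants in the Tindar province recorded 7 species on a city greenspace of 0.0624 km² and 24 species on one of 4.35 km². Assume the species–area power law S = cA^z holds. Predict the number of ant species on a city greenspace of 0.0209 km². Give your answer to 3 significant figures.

z = ln(24/7) / ln(4.35/0.0624) = 1.2321 / 4.2444 = 0.2903
c = 7 / 0.0624^0.2903 = 7 / 0.4469 = 15.66
S₃ = 15.66 × 0.0209^0.2903 = 15.66 × 0.3253 ≈ 5.096

5.10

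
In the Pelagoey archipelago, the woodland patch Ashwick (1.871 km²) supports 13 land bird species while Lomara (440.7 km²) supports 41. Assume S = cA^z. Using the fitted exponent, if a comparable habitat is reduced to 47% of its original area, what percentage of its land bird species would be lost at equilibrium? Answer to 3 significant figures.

z = ln(41/13) / ln(440.7/1.871) = 1.1486 / 5.4619 = 0.2103
S_new/S_old = (A_new/A_old)^z = 0.47^0.2103 = exp(0.2103 × -0.7550) = 0.8532
Fraction lost = 1 − 0.8532 = 0.1468

14.7%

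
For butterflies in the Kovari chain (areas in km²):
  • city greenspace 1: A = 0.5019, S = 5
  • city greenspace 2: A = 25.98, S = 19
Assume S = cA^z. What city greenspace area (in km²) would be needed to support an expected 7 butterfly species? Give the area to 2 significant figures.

z = ln(19/5) / ln(25.98/0.5019) = 1.3350 / 3.9467 = 0.3383
c = 5 / 0.5019^0.3383 = 5 / 0.792 = 6.313
A = (7/6.313)^(1/0.3383) ⇒ ln A = ln(1.109)/0.3383 = 0.3054
A = e^0.3054 ≈ 1.357 km²

1.4 km²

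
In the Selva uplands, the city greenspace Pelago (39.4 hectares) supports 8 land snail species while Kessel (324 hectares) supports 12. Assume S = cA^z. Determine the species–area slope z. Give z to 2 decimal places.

Taking logs: ln S = ln c + z ln A, so z = (ln S₂ − ln S₁)/(ln A₂ − ln A₁).
z = ln(12/8) / ln(324/39.4) = ln(1.5) / ln(8.223) = 0.4055 / 2.1070 = 0.1924

0.19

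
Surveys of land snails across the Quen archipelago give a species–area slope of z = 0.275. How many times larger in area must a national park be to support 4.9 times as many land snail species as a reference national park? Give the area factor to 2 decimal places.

(A₂/A₁)^0.275 = 4.9, so A₂/A₁ = 4.9^(1/0.275) = 4.9^3.636
ln(A₂/A₁) = ln 4.9 / 0.275 = 1.5892 / 0.275 = 5.7790
A₂/A₁ = e^5.7790 ≈ 323.4

323.45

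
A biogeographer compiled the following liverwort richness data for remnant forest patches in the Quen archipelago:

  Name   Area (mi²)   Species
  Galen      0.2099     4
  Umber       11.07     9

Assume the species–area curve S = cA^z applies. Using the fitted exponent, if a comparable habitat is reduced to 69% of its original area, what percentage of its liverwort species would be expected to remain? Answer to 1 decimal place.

92.7%

z = ln(9/4) / ln(11.07/0.2099) = 0.8109 / 3.9654 = 0.2045
S_new/S_old = (A_new/A_old)^z = 0.69^0.2045 = exp(0.2045 × -0.3711) = 0.9269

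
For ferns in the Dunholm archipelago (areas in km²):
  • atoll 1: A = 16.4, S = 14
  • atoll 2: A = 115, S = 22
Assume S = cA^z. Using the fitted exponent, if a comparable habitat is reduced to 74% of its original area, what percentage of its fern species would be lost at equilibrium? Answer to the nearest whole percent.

7%

z = ln(22/14) / ln(115/16.4) = 0.4520 / 1.9477 = 0.2321
S_new/S_old = (A_new/A_old)^z = 0.74^0.2321 = exp(0.2321 × -0.3011) = 0.9325
Fraction lost = 1 − 0.9325 = 0.06749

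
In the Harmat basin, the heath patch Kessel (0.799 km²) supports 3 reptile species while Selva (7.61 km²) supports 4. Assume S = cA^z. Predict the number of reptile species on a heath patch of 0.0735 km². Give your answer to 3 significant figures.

2.21

z = ln(4/3) / ln(7.61/0.799) = 0.2877 / 2.2539 = 0.1276
c = 3 / 0.799^0.1276 = 3 / 0.9718 = 3.087
S₃ = 3.087 × 0.0735^0.1276 = 3.087 × 0.7166 ≈ 2.212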